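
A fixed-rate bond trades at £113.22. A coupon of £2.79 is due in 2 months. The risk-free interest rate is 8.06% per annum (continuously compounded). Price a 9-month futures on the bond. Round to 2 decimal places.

PV(coupons) I = 2.79·e^(−0.0806·2/12)
I = 2.7528
F = (S − I)·e^(rT) = (113.22 − 2.7528) · e^(0.0806·9/12)
= 110.4672 · e^0.060450 = 110.4672 × 1.062314 = £117.35

£117.35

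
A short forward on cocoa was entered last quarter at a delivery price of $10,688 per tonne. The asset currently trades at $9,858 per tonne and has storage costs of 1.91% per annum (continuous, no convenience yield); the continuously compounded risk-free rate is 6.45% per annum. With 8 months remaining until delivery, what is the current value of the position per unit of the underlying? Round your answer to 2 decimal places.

Current fair forward for the remaining 8 months: F = S·e^((r + u)·T), (r + u) = 0.0645 + 0.0191 = 0.0836
F = 9858 · e^(0.0836 × 8/12) = 9858 × 1.05731570 = 10423.0182
Value of long forward = (F − K)·e^(−rT) = (10423.0182 − 10688) · e^(−0.0645·8/12)
= -264.9818 × 0.95791139 = -253.83
Short position value = −(long value) = $253.83

$253.83 per tonne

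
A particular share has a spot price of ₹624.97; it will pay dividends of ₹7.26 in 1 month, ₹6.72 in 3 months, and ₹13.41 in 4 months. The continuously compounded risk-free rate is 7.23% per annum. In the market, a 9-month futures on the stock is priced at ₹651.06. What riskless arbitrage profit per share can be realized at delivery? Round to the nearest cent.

PV(dividends) I = 7.26·e^(−0.0723·1/12) + 6.72·e^(−0.0723·3/12) + 13.41·e^(−0.0723·4/12) = 26.9067
Fair futures F* = (S − I)·e^(rT) = (624.97 − 26.9067)·e^0.054225 = 598.0633 × 1.055722 = 631.3886
Market ₹651.06 > fair 631.3886: forward overpriced → cash-and-carry (borrow at r, buy the stock and collect the dividends, short the forward).
Profit at T = |F_mkt − F*| = |651.06 − 631.3886| = ₹19.67 per share

₹19.67 per share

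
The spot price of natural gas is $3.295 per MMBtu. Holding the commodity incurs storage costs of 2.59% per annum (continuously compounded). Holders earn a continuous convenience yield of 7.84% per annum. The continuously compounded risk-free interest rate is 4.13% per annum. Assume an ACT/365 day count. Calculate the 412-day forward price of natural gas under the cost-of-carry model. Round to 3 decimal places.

$3.254 per MMBtu

Net carry = r + u − y = 0.0413 + 0.0259 − 0.0784 = -0.0112
F = S·e^((r+u−y)T) = 3.295 · e^(-0.0112 × 412/365) = 3.295 · e^-0.012642
= 3.295 × 0.987438 = $3.254 per MMBtu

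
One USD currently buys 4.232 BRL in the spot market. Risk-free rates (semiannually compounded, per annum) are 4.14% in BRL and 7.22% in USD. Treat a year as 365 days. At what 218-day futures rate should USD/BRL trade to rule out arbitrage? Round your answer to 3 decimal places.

4.157

By covered interest parity, F = S · (1+r_BRL/2)^(2T) / (1+r_USD/2)^(2T)
= 4.232 × 1.024776 / 1.043272 = 4.232 × 0.982271
F = 4.157 BRL per USD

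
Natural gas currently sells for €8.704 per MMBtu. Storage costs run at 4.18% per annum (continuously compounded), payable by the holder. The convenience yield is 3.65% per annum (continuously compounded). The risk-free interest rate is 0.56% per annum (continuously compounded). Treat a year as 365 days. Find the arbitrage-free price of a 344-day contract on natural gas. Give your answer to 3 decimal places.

€8.794 per MMBtu

Net carry = r + u − y = 0.0056 + 0.0418 − 0.0365 = 0.0109
F = S·e^((r+u−y)T) = 8.704 · e^(0.0109 × 344/365) = 8.704 · e^0.010273
= 8.704 × 1.010326 = €8.794 per MMBtu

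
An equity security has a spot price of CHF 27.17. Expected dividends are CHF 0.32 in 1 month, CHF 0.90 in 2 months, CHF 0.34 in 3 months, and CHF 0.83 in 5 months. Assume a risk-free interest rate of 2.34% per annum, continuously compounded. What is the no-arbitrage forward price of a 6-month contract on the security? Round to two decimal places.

PV(dividends) I = 0.32·e^(−0.0234·1/12) + 0.90·e^(−0.0234·2/12) + 0.34·e^(−0.0234·3/12) + 0.83·e^(−0.0234·5/12)
I = 0.3194 + 0.8965 + 0.3380 + 0.8219 = 2.3758
F = (S − I)·e^(rT) = (27.17 − 2.3758) · e^(0.0234·6/12)
= 24.7942 · e^0.011700 = 24.7942 × 1.011769 = CHF 25.09

CHF 25.09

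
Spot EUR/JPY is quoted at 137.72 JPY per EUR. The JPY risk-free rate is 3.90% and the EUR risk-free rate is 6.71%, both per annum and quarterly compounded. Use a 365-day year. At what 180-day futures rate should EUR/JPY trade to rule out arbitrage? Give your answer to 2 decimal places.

By covered interest parity, F = S · (1+r_JPY/4)^(4T) / (1+r_EUR/4)^(4T)
= 137.72 × 1.019324 / 1.033360 = 137.72 × 0.986417
F = 135.85 JPY per EUR

135.85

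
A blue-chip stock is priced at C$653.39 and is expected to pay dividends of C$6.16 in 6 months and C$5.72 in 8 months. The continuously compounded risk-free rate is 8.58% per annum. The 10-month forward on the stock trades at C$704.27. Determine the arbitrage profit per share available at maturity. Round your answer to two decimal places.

PV(dividends) I = 6.16·e^(−0.0858·6/12) + 5.72·e^(−0.0858·8/12) = 11.3033
Fair forward F* = (S − I)·e^(rT) = (653.39 − 11.3033)·e^0.071500 = 642.0867 × 1.074118 = 689.6769
Market C$704.27 > fair 689.6769: forward overpriced → cash-and-carry (borrow at r, buy the stock and collect the dividends, short the forward).
Profit at T = |F_mkt − F*| = |704.27 − 689.6769| = C$14.59 per share

C$14.59 per share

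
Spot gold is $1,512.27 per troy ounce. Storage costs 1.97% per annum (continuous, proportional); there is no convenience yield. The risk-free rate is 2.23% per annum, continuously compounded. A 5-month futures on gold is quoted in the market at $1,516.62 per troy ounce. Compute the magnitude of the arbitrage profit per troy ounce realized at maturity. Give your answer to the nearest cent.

$22.35 per troy ounce

Fair futures: F* = S·e^(carry·T), with carry = (r + u) = 0.0223 + 0.0197 = 0.0420
F* = 1512.27 · e^(0.0420 × 5/12) = 1512.27 · e^0.01750000 = 1512.27 × 1.01765402 = $1538.9676
Market $1516.62 < fair $1538.9676: forward underpriced → reverse cash-and-carry (short spot, go long the forward).
At maturity, profit = |F_mkt − F*| = |1516.62 − 1538.9676| = $22.35 per troy ounce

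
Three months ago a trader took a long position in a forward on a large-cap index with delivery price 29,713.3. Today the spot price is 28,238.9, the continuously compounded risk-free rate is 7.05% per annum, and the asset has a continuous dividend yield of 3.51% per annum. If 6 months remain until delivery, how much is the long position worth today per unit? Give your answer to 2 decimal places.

-936.52

Current fair forward for the remaining 6 months: F = S·e^((r − q)·T), (r − q) = 0.0705 − 0.0351 = 0.0354
F = 28238.9 · e^(0.0354 × 6/12) = 28238.9 × 1.01785757 = 28743.1781
Value of long forward = (F − K)·e^(−rT) = (28743.1781 − 29713.3) · e^(−0.0705·6/12)
= -970.1219 × 0.96536405 = -936.52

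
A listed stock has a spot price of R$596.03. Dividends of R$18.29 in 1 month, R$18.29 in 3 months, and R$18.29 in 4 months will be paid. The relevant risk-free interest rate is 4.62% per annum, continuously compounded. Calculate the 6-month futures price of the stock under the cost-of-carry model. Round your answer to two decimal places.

PV(dividends) I = 18.29·e^(−0.0462·1/12) + 18.29·e^(−0.0462·3/12) + 18.29·e^(−0.0462·4/12)
I = 18.2197 + 18.0800 + 18.0105 = 54.3102
F = (S − I)·e^(rT) = (596.03 − 54.3102) · e^(0.0462·6/12)
= 541.7198 · e^0.023100 = 541.7198 × 1.023369 = R$554.38

R$554.38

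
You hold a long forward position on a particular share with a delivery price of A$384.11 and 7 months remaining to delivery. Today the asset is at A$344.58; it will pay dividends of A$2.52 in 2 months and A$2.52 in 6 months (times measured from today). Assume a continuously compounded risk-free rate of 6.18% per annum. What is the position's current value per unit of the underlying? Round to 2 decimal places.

-A$30.87

PV(remaining dividends) I = 2.52·e^(−0.0618·2/12) + 2.52·e^(−0.0618·6/12) = 4.9375
Current forward F = (S − I)·e^(rT) = (344.58 − 4.9375)·e^(0.0618·7/12) = 339.6425 × 1.036708 = 352.1101
Value (long) = (F − K)·e^(−rT) = (352.1101 − 384.11) × 0.964592 = -30.8668
Value = -A$30.87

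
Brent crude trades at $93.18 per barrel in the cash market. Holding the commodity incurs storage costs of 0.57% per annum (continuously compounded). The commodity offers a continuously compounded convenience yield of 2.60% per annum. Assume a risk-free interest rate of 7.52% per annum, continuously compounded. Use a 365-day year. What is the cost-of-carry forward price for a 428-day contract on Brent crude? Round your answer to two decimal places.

$99.38 per barrel

Net carry = r + u − y = 0.0752 + 0.0057 − 0.0260 = 0.0549
F = S·e^((r+u−y)T) = 93.18 · e^(0.0549 × 428/365) = 93.18 · e^0.064376
= 93.18 × 1.066493 = $99.38 per barrel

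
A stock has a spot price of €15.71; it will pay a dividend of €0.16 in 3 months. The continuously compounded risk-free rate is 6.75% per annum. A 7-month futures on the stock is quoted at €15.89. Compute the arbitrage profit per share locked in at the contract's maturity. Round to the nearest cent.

PV(dividends) I = 0.16·e^(−0.0675·3/12) = 0.1573
Fair futures F* = (S − I)·e^(rT) = (15.71 − 0.1573)·e^0.039375 = 15.5527 × 1.040160 = 16.1773
Market €15.89 < fair 16.1773: forward underpriced → reverse cash-and-carry (short the stock, invest proceeds at r, pay the dividends, go long the forward).
Profit at T = |F_mkt − F*| = |15.89 − 16.1773| = €0.29 per share

€0.29 per share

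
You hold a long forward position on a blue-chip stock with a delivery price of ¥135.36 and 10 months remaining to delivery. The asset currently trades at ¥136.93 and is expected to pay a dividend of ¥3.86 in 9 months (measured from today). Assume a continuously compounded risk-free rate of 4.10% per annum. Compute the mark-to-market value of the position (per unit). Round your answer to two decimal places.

PV(remaining dividends) I = 3.86·e^(−0.0410·9/12) = 3.7431
Current forward F = (S − I)·e^(rT) = (136.93 − 3.7431)·e^(0.0410·10/12) = 133.1869 × 1.034757 = 137.8161
Value (long) = (F − K)·e^(−rT) = (137.8161 − 135.36) × 0.966410 = 2.3736
Value = ¥2.37

¥2.37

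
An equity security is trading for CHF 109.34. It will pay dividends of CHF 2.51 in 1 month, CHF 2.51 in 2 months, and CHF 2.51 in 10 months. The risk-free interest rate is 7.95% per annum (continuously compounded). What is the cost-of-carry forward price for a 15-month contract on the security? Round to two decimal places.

PV(dividends) I = 2.51·e^(−0.0795·1/12) + 2.51·e^(−0.0795·2/12) + 2.51·e^(−0.0795·10/12)
I = 2.4934 + 2.4770 + 2.3491 = 7.3195
F = (S − I)·e^(rT) = (109.34 − 7.3195) · e^(0.0795·15/12)
= 102.0205 · e^0.099375 = 102.0205 × 1.104480 = CHF 112.68

CHF 112.68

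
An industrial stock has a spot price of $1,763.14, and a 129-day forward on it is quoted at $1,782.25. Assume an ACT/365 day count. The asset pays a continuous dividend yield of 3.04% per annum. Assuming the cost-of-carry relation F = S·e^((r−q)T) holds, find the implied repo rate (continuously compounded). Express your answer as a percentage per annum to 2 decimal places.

From F = S·e^((r−q)T): (r − q) = ln(F/S)/T
ln(1782.25/1763.14) = ln(1.010839) = 0.010781
(r − q) = 0.010781 / (129/365) = 0.030504
r = ln(F/S)/T + q = 0.030504 + 0.0304 = 0.060904
r = 6.09%

6.09%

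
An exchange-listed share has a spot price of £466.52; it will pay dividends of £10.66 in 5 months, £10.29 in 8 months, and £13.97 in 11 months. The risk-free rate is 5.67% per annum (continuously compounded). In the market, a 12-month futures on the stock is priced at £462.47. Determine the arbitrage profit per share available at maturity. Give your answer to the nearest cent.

£4.28 per share

PV(dividends) I = 10.66·e^(−0.0567·5/12) + 10.29·e^(−0.0567·8/12) + 13.97·e^(−0.0567·11/12) = 33.5819
Fair futures F* = (S − I)·e^(rT) = (466.52 − 33.5819)·e^0.056700 = 432.9381 × 1.058338 = 458.1948
Market £462.47 > fair 458.1948: forward overpriced → cash-and-carry (borrow at r, buy the stock and collect the dividends, short the forward).
Profit at T = |F_mkt − F*| = |462.47 − 458.1948| = £4.28 per share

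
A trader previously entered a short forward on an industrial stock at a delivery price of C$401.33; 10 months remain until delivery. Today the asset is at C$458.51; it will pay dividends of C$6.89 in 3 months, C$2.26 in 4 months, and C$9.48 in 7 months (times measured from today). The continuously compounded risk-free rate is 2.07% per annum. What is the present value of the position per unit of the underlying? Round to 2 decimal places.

-C$45.58

PV(remaining dividends) I = 6.89·e^(−0.0207·3/12) + 2.26·e^(−0.0207·4/12) + 9.48·e^(−0.0207·7/12) = 18.4651
Current forward F = (S − I)·e^(rT) = (458.51 − 18.4651)·e^(0.0207·10/12) = 440.0449 × 1.017400 = 447.7017
Value (long) = (F − K)·e^(−rT) = (447.7017 − 401.33) × 0.982898 = 45.5787
Short position value = −(long value) = -C$45.58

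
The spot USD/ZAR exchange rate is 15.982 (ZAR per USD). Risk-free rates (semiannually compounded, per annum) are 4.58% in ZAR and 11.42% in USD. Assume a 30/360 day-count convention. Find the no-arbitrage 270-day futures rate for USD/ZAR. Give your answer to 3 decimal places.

15.213

By covered interest parity, F = S · (1+r_ZAR/2)^(2T) / (1+r_USD/2)^(2T)
= 15.982 × 1.034546 / 1.086861 = 15.982 × 0.951866
F = 15.213 ZAR per USD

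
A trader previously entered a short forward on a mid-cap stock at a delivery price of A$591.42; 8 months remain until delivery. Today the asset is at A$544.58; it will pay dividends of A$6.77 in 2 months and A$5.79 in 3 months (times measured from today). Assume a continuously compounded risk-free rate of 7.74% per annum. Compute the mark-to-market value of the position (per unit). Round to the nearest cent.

A$29.46

PV(remaining dividends) I = 6.77·e^(−0.0774·2/12) + 5.79·e^(−0.0774·3/12) = 12.3623
Current forward F = (S − I)·e^(rT) = (544.58 − 12.3623)·e^(0.0774·8/12) = 532.2177 × 1.052954 = 560.4008
Value (long) = (F − K)·e^(−rT) = (560.4008 − 591.42) × 0.949709 = -29.4592
Short position value = −(long value) = A$29.46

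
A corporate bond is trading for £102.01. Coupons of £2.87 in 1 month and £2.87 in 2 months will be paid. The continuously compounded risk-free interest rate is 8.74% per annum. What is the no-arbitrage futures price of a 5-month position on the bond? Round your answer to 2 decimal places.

PV(coupons) I = 2.87·e^(−0.0874·1/12) + 2.87·e^(−0.0874·2/12)
I = 2.8492 + 2.8285 = 5.6777
F = (S − I)·e^(rT) = (102.01 − 5.6777) · e^(0.0874·5/12)
= 96.3323 · e^0.036417 = 96.3323 × 1.037088 = £99.91

£99.91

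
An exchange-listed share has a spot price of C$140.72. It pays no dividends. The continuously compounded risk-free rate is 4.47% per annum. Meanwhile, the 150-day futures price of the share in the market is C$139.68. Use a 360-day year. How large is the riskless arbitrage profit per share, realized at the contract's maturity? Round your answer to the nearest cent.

Fair futures: F* = S·e^(carry·T), with carry = r = 0.0447
F* = 140.72 · e^(0.0447 × 150/360) = 140.72 · e^0.018625 = 140.72 × 1.018800 = C$143.3655
Market C$139.68 < fair C$143.3655: forward underpriced → reverse cash-and-carry (short spot, go long the forward).
At maturity, profit = |F_mkt − F*| = |139.68 − 143.3655| = C$3.69 per share

C$3.69 per share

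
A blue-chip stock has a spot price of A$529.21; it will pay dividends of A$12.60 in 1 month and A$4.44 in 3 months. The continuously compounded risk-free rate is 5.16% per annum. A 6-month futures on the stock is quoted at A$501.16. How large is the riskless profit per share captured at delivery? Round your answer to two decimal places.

PV(dividends) I = 12.60·e^(−0.0516·1/12) + 4.44·e^(−0.0516·3/12) = 16.9290
Fair futures F* = (S − I)·e^(rT) = (529.21 − 16.9290)·e^0.025800 = 512.2810 × 1.026136 = 525.6700
Market A$501.16 < fair 525.6700: forward underpriced → reverse cash-and-carry (short the stock, invest proceeds at r, pay the dividends, go long the forward).
Profit at T = |F_mkt − F*| = |501.16 − 525.6700| = A$24.51 per share

A$24.51 per share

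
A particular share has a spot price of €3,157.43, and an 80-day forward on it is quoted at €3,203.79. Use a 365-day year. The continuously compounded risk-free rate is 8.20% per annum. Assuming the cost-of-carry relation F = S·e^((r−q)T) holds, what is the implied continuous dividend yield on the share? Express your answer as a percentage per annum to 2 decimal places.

1.55%

From F = S·e^((r−q)T): (r − q) = ln(F/S)/T
ln(3203.79/3157.43) = ln(1.014683) = 0.014576
(r − q) = 0.014576 / (80/365) = 0.066503
q = r − ln(F/S)/T = 0.0820 − 0.066503 = 0.015497
q = 1.55%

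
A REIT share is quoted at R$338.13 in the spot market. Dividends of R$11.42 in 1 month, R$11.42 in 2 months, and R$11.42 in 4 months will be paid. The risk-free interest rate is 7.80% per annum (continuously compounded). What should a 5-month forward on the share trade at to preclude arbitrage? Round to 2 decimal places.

PV(dividends) I = 11.42·e^(−0.0780·1/12) + 11.42·e^(−0.0780·2/12) + 11.42·e^(−0.0780·4/12)
I = 11.3460 + 11.2725 + 11.1269 = 33.7454
F = (S − I)·e^(rT) = (338.13 − 33.7454) · e^(0.0780·5/12)
= 304.3846 · e^0.032500 = 304.3846 × 1.033034 = R$314.44

R$314.44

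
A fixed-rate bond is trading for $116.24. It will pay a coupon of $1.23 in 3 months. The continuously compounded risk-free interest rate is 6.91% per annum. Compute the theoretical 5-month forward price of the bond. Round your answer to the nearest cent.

$118.39

PV(coupons) I = 1.23·e^(−0.0691·3/12)
I = 1.2089
F = (S − I)·e^(rT) = (116.24 − 1.2089) · e^(0.0691·5/12)
= 115.0311 · e^0.028792 = 115.0311 × 1.029210 = $118.39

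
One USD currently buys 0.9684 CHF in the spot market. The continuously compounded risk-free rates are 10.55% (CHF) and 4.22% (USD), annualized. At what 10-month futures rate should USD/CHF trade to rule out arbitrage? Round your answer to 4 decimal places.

F = S·e^((r_CHF − r_USD)T) = 0.9684 · e^((0.1055 − 0.0422) × 10/12)
= 0.9684 · e^0.052750 = 0.9684 × 1.054166
F = 1.0209 CHF per USD

1.0209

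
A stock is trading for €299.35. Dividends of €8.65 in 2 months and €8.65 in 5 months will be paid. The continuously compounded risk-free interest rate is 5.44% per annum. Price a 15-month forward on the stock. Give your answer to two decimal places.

€302.19

PV(dividends) I = 8.65·e^(−0.0544·2/12) + 8.65·e^(−0.0544·5/12)
I = 8.5719 + 8.4561 = 17.0280
F = (S − I)·e^(rT) = (299.35 − 17.0280) · e^(0.0544·15/12)
= 282.3220 · e^0.068000 = 282.3220 × 1.070365 = €302.19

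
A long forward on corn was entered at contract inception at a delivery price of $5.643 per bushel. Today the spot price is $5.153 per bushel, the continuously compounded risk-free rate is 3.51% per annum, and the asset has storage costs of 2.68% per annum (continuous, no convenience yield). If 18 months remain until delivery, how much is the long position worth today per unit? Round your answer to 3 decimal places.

$0.011 per bushel

Current fair forward for the remaining 18 months: F = S·e^((r + u)·T), (r + u) = 0.0351 + 0.0268 = 0.0619
F = 5.153 · e^(0.0619 × 18/12) = 5.153 × 1.097297 = 5.6544
Value of long forward = (F − K)·e^(−rT) = (5.6544 − 5.643) · e^(−0.0351·18/12)
= 0.0114 × 0.948712 = 0.011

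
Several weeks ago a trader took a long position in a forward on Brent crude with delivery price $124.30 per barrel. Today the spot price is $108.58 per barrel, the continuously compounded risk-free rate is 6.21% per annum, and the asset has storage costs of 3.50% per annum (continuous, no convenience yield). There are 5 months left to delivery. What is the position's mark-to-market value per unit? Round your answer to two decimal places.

-$10.95 per barrel

Current fair forward for the remaining 5 months: F = S·e^((r + u)·T), (r + u) = 0.0621 + 0.0350 = 0.0971
F = 108.58 · e^(0.0971 × 5/12) = 108.58 × 1.041288 = 113.0631
Value of long forward = (F − K)·e^(−rT) = (113.0631 − 124.30) · e^(−0.0621·5/12)
= -11.2369 × 0.974457 = -10.95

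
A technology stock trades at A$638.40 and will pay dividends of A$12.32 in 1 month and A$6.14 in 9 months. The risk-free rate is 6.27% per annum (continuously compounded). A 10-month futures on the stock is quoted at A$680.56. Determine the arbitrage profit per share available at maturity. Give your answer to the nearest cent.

A$27.00 per share

PV(dividends) I = 12.32·e^(−0.0627·1/12) + 6.14·e^(−0.0627·9/12) = 18.1137
Fair futures F* = (S − I)·e^(rT) = (638.40 − 18.1137)·e^0.052250 = 620.2863 × 1.053639 = 653.5578
Market A$680.56 > fair 653.5578: forward overpriced → cash-and-carry (borrow at r, buy the stock and collect the dividends, short the forward).
Profit at T = |F_mkt − F*| = |680.56 − 653.5578| = A$27.00 per share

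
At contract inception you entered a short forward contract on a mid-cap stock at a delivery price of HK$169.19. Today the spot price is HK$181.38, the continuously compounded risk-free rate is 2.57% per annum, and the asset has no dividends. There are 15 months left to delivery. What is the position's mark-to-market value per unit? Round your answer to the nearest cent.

Current fair forward for the remaining 15 months: F = S·e^(r·T), r = 0.0257
F = 181.38 · e^(0.0257 × 15/12) = 181.38 × 1.032647 = 187.3015
Value of long forward = (F − K)·e^(−rT) = (187.3015 − 169.19) · e^(−0.0257·15/12)
= 18.1115 × 0.968386 = 17.54
Short position value = −(long value) = -HK$17.54

-HK$17.54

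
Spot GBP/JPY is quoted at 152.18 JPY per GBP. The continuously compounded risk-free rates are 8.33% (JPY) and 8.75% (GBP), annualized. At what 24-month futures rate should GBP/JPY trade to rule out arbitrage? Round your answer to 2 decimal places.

150.91

F = S·e^((r_JPY − r_GBP)T) = 152.18 · e^((0.0833 − 0.0875) × 24/12)
= 152.18 · e^-0.008400 = 152.18 × 0.991635
F = 150.91 JPY per GBP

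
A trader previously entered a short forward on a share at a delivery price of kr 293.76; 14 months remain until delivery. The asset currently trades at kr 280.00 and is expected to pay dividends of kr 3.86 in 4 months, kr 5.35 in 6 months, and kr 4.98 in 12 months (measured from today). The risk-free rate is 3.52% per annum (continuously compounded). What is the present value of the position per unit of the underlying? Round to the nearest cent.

kr 15.82

PV(remaining dividends) I = 3.86·e^(−0.0352·4/12) + 5.35·e^(−0.0352·6/12) + 4.98·e^(−0.0352·12/12) = 13.8794
Current forward F = (S − I)·e^(rT) = (280.00 − 13.8794)·e^(0.0352·14/12) = 266.1206 × 1.041922 = 277.2769
Value (long) = (F − K)·e^(−rT) = (277.2769 − 293.76) × 0.959765 = -15.8199
Short position value = −(long value) = kr 15.82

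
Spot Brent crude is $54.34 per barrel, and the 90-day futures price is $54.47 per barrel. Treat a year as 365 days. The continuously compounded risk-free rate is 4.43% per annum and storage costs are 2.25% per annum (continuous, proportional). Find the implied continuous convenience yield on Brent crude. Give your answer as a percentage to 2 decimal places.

F = S·e^((r+u−y)T) ⇒ (r+u−y) = ln(F/S)/T
ln(54.47/54.34) = 0.002389; /T ⇒ 0.009689
y = r + u − ln(F/S)/T = 0.0443 + 0.0225 − 0.009689 = 0.057111
y = 5.71%

5.71%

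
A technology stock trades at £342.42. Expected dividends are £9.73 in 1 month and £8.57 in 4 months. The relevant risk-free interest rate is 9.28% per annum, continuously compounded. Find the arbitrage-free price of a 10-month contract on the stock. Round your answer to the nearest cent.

£350.54

PV(dividends) I = 9.73·e^(−0.0928·1/12) + 8.57·e^(−0.0928·4/12)
I = 9.6550 + 8.3090 = 17.9640
F = (S − I)·e^(rT) = (342.42 − 17.9640) · e^(0.0928·10/12)
= 324.4560 · e^0.077333 = 324.4560 × 1.080402 = £350.54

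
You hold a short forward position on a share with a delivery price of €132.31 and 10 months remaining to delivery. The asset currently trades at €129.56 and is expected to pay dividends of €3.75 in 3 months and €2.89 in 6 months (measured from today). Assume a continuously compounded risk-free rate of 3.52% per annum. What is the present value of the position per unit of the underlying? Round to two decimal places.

PV(remaining dividends) I = 3.75·e^(−0.0352·3/12) + 2.89·e^(−0.0352·6/12) = 6.5567
Current forward F = (S − I)·e^(rT) = (129.56 − 6.5567)·e^(0.0352·10/12) = 123.0033 × 1.029768 = 126.6649
Value (long) = (F − K)·e^(−rT) = (126.6649 − 132.31) × 0.971093 = -5.4819
Short position value = −(long value) = €5.48

€5.48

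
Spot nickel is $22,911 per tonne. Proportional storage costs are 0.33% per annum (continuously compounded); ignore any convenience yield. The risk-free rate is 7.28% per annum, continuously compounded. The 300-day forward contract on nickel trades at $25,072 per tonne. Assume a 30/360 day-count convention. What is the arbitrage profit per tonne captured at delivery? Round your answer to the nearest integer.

Fair forward: F* = S·e^(carry·T), with carry = (r + u) = 0.0728 + 0.0033 = 0.0761
F* = 22911 · e^(0.0761 × 300/360) = 22911 · e^0.063417 = 22911 × 1.065471 = $24411.0061
Market $25072 > fair $24411.0061: forward overpriced → cash-and-carry (buy spot, short the forward).
At maturity, profit = |F_mkt − F*| = |25072 − 24411.0061| = $661 per tonne

$661 per tonne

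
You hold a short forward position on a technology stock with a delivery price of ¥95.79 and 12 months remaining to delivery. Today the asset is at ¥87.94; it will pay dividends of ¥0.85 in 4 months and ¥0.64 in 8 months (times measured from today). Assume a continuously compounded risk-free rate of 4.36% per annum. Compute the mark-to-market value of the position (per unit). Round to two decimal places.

¥5.22

PV(remaining dividends) I = 0.85·e^(−0.0436·4/12) + 0.64·e^(−0.0436·8/12) = 1.4594
Current forward F = (S − I)·e^(rT) = (87.94 − 1.4594)·e^(0.0436·12/12) = 86.4806 × 1.044564 = 90.3345
Value (long) = (F − K)·e^(−rT) = (90.3345 − 95.79) × 0.957337 = -5.2228
Short position value = −(long value) = ¥5.22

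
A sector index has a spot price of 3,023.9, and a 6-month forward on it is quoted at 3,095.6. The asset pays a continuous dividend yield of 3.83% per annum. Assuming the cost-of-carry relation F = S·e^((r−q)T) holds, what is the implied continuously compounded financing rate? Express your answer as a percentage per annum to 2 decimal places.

8.52%

From F = S·e^((r−q)T): (r − q) = ln(F/S)/T
ln(3095.6/3023.9) = ln(1.023711) = 0.023434
(r − q) = 0.023434 / (6/12) = 0.046868
r = ln(F/S)/T + q = 0.046868 + 0.0383 = 0.085168
r = 8.52%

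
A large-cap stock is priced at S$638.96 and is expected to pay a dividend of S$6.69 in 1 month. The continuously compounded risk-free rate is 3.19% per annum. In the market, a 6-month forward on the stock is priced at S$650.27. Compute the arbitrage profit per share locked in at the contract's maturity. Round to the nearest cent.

S$7.82 per share

PV(dividends) I = 6.69·e^(−0.0319·1/12) = 6.6722
Fair forward F* = (S − I)·e^(rT) = (638.96 − 6.6722)·e^0.015950 = 632.2878 × 1.016078 = 642.4537
Market S$650.27 > fair 642.4537: forward overpriced → cash-and-carry (borrow at r, buy the stock and collect the dividends, short the forward).
Profit at T = |F_mkt − F*| = |650.27 − 642.4537| = S$7.82 per share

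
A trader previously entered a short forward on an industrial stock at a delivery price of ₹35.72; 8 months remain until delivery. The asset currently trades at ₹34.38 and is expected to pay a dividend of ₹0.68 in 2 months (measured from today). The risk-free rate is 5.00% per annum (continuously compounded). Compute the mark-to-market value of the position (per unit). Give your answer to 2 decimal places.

PV(remaining dividends) I = 0.68·e^(−0.0500·2/12) = 0.6744
Current forward F = (S − I)·e^(rT) = (34.38 − 0.6744)·e^(0.0500·8/12) = 33.7056 × 1.033895 = 34.8481
Value (long) = (F − K)·e^(−rT) = (34.8481 − 35.72) × 0.967216 = -0.8433
Short position value = −(long value) = ₹0.84

₹0.84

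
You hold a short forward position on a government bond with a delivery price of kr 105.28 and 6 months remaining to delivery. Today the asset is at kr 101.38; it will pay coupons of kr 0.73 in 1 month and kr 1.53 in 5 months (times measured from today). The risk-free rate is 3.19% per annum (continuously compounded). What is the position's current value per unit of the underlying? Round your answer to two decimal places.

PV(remaining coupons) I = 0.73·e^(−0.0319·1/12) + 1.53·e^(−0.0319·5/12) = 2.2379
Current forward F = (S − I)·e^(rT) = (101.38 − 2.2379)·e^(0.0319·6/12) = 99.1421 × 1.016078 = 100.7361
Value (long) = (F − K)·e^(−rT) = (100.7361 − 105.28) × 0.984177 = -4.4720
Short position value = −(long value) = kr 4.47

kr 4.47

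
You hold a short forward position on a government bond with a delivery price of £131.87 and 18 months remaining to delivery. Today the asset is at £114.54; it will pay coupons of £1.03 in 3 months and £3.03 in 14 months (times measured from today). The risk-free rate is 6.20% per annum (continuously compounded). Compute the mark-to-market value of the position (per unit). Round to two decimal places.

£9.45

PV(remaining coupons) I = 1.03·e^(−0.0620·3/12) + 3.03·e^(−0.0620·14/12) = 3.8327
Current forward F = (S − I)·e^(rT) = (114.54 − 3.8327)·e^(0.0620·18/12) = 110.7073 × 1.097462 = 121.4971
Value (long) = (F − K)·e^(−rT) = (121.4971 − 131.87) × 0.911194 = -9.4517
Short position value = −(long value) = £9.45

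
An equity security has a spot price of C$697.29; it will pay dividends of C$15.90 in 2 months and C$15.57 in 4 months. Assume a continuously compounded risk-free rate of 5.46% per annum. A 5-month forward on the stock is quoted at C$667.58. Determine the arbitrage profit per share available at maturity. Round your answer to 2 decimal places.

PV(dividends) I = 15.90·e^(−0.0546·2/12) + 15.57·e^(−0.0546·4/12) = 31.0452
Fair forward F* = (S − I)·e^(rT) = (697.29 − 31.0452)·e^0.022750 = 666.2448 × 1.023011 = 681.5758
Market C$667.58 < fair 681.5758: forward underpriced → reverse cash-and-carry (short the stock, invest proceeds at r, pay the dividends, go long the forward).
Profit at T = |F_mkt − F*| = |667.58 − 681.5758| = C$14.00 per share

C$14.00 per share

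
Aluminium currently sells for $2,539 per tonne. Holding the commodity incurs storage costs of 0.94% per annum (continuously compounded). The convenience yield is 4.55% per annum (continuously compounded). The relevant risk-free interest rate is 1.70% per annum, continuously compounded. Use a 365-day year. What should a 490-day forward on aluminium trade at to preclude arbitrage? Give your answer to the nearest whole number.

Net carry = r + u − y = 0.0170 + 0.0094 − 0.0455 = -0.0191
F = S·e^((r+u−y)T) = 2539 · e^(-0.0191 × 490/365) = 2539 · e^-0.025641
= 2539 × 0.974685 = $2,475 per tonne

$2,475 per tonne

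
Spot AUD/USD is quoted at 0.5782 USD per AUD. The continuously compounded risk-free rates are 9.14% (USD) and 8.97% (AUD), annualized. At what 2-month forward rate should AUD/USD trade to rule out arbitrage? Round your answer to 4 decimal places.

0.5784

F = S·e^((r_USD − r_AUD)T) = 0.5782 · e^((0.0914 − 0.0897) × 2/12)
= 0.5782 · e^0.000283 = 0.5782 × 1.000283
F = 0.5784 USD per AUD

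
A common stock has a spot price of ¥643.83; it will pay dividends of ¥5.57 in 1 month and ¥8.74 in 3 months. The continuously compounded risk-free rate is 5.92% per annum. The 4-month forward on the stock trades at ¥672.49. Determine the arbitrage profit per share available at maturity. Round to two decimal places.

¥30.27 per share

PV(dividends) I = 5.57·e^(−0.0592·1/12) + 8.74·e^(−0.0592·3/12) = 14.1542
Fair forward F* = (S − I)·e^(rT) = (643.83 − 14.1542)·e^0.019733 = 629.6758 × 1.019929 = 642.2246
Market ¥672.49 > fair 642.2246: forward overpriced → cash-and-carry (borrow at r, buy the stock and collect the dividends, short the forward).
Profit at T = |F_mkt − F*| = |672.49 − 642.2246| = ¥30.27 per share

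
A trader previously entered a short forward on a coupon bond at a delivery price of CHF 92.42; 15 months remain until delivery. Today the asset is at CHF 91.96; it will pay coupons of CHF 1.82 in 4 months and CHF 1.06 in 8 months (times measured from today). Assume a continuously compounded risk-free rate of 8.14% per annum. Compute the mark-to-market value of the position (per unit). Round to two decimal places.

PV(remaining coupons) I = 1.82·e^(−0.0814·4/12) + 1.06·e^(−0.0814·8/12) = 2.7753
Current forward F = (S − I)·e^(rT) = (91.96 − 2.7753)·e^(0.0814·15/12) = 89.1847 × 1.107107 = 98.7370
Value (long) = (F − K)·e^(−rT) = (98.7370 − 92.42) × 0.903255 = 5.7059
Short position value = −(long value) = -CHF 5.71

-CHF 5.71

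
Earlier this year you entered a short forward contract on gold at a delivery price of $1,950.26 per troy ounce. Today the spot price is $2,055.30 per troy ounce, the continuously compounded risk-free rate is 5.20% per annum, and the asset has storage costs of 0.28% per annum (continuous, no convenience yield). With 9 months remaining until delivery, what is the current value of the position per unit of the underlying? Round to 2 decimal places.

Current fair forward for the remaining 9 months: F = S·e^((r + u)·T), (r + u) = 0.0520 + 0.0028 = 0.0548
F = 2055.30 · e^(0.0548 × 9/12) = 2055.30 × 1.04195630 = 2141.5328
Value of long forward = (F − K)·e^(−rT) = (2141.5328 − 1950.26) · e^(−0.0520·9/12)
= 191.2728 × 0.96175071 = 183.96
Short position value = −(long value) = -$183.96

-$183.96 per troy ounce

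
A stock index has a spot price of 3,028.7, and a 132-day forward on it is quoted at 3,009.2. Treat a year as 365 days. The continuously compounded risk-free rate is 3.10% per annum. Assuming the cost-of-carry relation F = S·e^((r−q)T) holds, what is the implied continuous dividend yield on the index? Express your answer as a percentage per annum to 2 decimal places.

4.89%

From F = S·e^((r−q)T): (r − q) = ln(F/S)/T
ln(3009.2/3028.7) = ln(0.993562) = -0.006459
(r − q) = -0.006459 / (132/365) = -0.017860
q = r − ln(F/S)/T = 0.0310 + 0.017860 = 0.048860
q = 4.89%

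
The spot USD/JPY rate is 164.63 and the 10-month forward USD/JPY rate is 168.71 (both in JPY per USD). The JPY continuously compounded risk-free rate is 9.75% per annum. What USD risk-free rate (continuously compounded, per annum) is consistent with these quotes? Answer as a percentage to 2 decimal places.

6.81%

F = S·e^((r_JPY − r_USD)T) ⇒ r_USD = r_JPY − ln(F/S)/T
ln(168.71/164.63) = 0.024481; /(10/12) = 0.029377
r_USD = 0.0975 − 0.029377 = 0.068123
r_USD = 6.81%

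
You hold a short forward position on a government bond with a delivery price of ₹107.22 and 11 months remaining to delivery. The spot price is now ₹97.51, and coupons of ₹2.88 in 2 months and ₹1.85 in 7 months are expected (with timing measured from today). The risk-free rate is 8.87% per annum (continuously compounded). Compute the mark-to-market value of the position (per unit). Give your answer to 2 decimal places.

PV(remaining coupons) I = 2.88·e^(−0.0887·2/12) + 1.85·e^(−0.0887·7/12) = 4.5944
Current forward F = (S − I)·e^(rT) = (97.51 − 4.5944)·e^(0.0887·11/12) = 92.9156 × 1.084705 = 100.7860
Value (long) = (F − K)·e^(−rT) = (100.7860 − 107.22) × 0.921909 = -5.9316
Short position value = −(long value) = ₹5.93

₹5.93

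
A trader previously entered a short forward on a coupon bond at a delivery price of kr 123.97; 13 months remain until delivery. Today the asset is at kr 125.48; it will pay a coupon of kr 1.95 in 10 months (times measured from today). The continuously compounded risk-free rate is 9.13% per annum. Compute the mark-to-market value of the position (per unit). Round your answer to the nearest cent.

-kr 11.38

PV(remaining coupons) I = 1.95·e^(−0.0913·10/12) = 1.8071
Current forward F = (S − I)·e^(rT) = (125.48 − 1.8071)·e^(0.0913·13/12) = 123.6729 × 1.103965 = 136.5306
Value (long) = (F − K)·e^(−rT) = (136.5306 − 123.97) × 0.905826 = 11.3777
Short position value = −(long value) = -kr 11.38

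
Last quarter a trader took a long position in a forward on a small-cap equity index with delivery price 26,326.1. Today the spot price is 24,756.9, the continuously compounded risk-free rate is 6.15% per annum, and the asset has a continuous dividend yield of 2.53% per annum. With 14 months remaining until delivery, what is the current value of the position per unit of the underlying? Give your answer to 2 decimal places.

Current fair forward for the remaining 14 months: F = S·e^((r − q)·T), (r − q) = 0.0615 − 0.0253 = 0.0362
F = 24756.9 · e^(0.0362 × 14/12) = 24756.9 × 1.04313785 = 25824.8594
Value of long forward = (F − K)·e^(−rT) = (25824.8594 − 26326.1) · e^(−0.0615·14/12)
= -501.2406 × 0.93076356 = -466.54

-466.54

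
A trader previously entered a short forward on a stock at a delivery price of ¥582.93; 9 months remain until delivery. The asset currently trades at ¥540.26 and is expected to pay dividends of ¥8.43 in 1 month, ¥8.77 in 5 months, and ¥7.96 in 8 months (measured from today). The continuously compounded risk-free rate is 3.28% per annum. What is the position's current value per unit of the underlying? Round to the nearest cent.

¥53.35

PV(remaining dividends) I = 8.43·e^(−0.0328·1/12) + 8.77·e^(−0.0328·5/12) + 7.96·e^(−0.0328·8/12) = 24.8458
Current forward F = (S − I)·e^(rT) = (540.26 − 24.8458)·e^(0.0328·9/12) = 515.4142 × 1.024905 = 528.2506
Value (long) = (F − K)·e^(−rT) = (528.2506 − 582.93) × 0.975700 = -53.3507
Short position value = −(long value) = ¥53.35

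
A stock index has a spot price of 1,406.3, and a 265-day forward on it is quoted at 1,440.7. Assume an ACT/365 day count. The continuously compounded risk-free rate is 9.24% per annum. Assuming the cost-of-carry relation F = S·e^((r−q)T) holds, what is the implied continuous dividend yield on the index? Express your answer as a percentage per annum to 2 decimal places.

From F = S·e^((r−q)T): (r − q) = ln(F/S)/T
ln(1440.7/1406.3) = ln(1.024461) = 0.024167
(r − q) = 0.024167 / (265/365) = 0.033287
q = r − ln(F/S)/T = 0.0924 − 0.033287 = 0.059113
q = 5.91%

5.91%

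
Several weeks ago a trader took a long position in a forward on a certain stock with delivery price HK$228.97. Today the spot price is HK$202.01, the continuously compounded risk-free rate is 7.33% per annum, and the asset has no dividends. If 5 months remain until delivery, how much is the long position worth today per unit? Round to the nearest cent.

-HK$20.07

Current fair forward for the remaining 5 months: F = S·e^(r·T), r = 0.0733
F = 202.01 · e^(0.0733 × 5/12) = 202.01 × 1.031013 = 208.2749
Value of long forward = (F − K)·e^(−rT) = (208.2749 − 228.97) · e^(−0.0733·5/12)
= -20.6951 × 0.969920 = -20.07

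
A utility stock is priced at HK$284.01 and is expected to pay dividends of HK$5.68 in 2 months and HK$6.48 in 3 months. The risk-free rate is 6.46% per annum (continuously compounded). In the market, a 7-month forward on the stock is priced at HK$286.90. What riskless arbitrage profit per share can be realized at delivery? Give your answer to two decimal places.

HK$4.44 per share

PV(dividends) I = 5.68·e^(−0.0646·2/12) + 6.48·e^(−0.0646·3/12) = 11.9954
Fair forward F* = (S − I)·e^(rT) = (284.01 − 11.9954)·e^0.037683 = 272.0146 × 1.038402 = 282.4605
Market HK$286.90 > fair 282.4605: forward overpriced → cash-and-carry (borrow at r, buy the stock and collect the dividends, short the forward).
Profit at T = |F_mkt − F*| = |286.90 − 282.4605| = HK$4.44 per share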